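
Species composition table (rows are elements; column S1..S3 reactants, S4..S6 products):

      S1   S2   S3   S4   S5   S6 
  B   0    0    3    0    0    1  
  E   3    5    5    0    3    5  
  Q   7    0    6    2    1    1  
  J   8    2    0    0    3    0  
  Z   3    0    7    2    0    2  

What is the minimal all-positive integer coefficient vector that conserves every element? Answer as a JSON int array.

B: 1·0+5·0+1·3 = 3 | 2·0+6·0+3·1 = 3
E: 1·3+5·5+1·5 = 33 | 2·0+6·3+3·5 = 33
Q: 1·7+5·0+1·6 = 13 | 2·2+6·1+3·1 = 13
J: 1·8+5·2+1·0 = 18 | 2·0+6·3+3·0 = 18
Z: 1·3+5·0+1·7 = 10 | 2·2+6·0+3·2 = 10
gcd(1,5,1,2,6,3) = 1

Coefficients: [1, 5, 1, 2, 6, 3]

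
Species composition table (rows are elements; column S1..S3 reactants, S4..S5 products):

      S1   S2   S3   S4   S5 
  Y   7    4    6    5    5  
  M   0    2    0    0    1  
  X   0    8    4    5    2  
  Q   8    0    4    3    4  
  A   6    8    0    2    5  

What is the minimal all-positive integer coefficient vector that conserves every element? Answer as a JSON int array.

Y: 2·7+2·4+3·6 = 40 | 4·5+4·5 = 40
M: 2·0+2·2+3·0 = 4 | 4·0+4·1 = 4
X: 2·0+2·8+3·4 = 28 | 4·5+4·2 = 28
Q: 2·8+2·0+3·4 = 28 | 4·3+4·4 = 28
A: 2·6+2·8+3·0 = 28 | 4·2+4·5 = 28
gcd(2,2,3,4,4) = 1

Coefficients: [2, 2, 3, 4, 4]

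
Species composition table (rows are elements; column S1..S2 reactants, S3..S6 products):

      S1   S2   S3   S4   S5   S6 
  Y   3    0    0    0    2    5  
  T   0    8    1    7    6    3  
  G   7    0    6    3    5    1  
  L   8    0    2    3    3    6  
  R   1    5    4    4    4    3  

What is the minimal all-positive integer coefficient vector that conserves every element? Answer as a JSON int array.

Y: 4·3+6·0 = 12 | 1·0+5·0+1·2+2·5 = 12
T: 4·0+6·8 = 48 | 1·1+5·7+1·6+2·3 = 48
G: 4·7+6·0 = 28 | 1·6+5·3+1·5+2·1 = 28
L: 4·8+6·0 = 32 | 1·2+5·3+1·3+2·6 = 32
R: 4·1+6·5 = 34 | 1·4+5·4+1·4+2·3 = 34
gcd(4,6,1,5,1,2) = 1

Coefficients: [4, 6, 1, 5, 1, 2]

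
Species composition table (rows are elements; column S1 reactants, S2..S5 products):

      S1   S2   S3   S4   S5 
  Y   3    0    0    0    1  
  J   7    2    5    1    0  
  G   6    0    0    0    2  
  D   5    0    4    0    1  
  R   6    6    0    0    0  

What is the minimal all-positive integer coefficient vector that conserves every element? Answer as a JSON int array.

Coefficients: [2, 2, 1, 5, 6]

Y: 2·3 = 6 | 2·0+1·0+5·0+6·1 = 6
J: 2·7 = 14 | 2·2+1·5+5·1+6·0 = 14
G: 2·6 = 12 | 2·0+1·0+5·0+6·2 = 12
D: 2·5 = 10 | 2·0+1·4+5·0+6·1 = 10
R: 2·6 = 12 | 2·6+1·0+5·0+6·0 = 12
gcd(2,2,1,5,6) = 1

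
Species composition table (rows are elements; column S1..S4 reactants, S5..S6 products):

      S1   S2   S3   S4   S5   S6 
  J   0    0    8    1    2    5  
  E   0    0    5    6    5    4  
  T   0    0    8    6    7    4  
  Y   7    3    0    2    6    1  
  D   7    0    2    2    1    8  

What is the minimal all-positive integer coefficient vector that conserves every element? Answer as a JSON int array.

Coefficients: [4, 1, 4, 5, 6, 5]

J: 4·0+1·0+4·8+5·1 = 37 | 6·2+5·5 = 37
E: 4·0+1·0+4·5+5·6 = 50 | 6·5+5·4 = 50
T: 4·0+1·0+4·8+5·6 = 62 | 6·7+5·4 = 62
Y: 4·7+1·3+4·0+5·2 = 41 | 6·6+5·1 = 41
D: 4·7+1·0+4·2+5·2 = 46 | 6·1+5·8 = 46
gcd(4,1,4,5,6,5) = 1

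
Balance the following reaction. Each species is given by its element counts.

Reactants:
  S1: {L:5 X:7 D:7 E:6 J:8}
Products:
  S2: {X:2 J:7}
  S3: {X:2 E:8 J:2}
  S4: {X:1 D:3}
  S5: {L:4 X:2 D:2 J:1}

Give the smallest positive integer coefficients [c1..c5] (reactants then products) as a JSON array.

L: 4·5 = 20 | 3·0+3·0+6·0+5·4 = 20
X: 4·7 = 28 | 3·2+3·2+6·1+5·2 = 28
D: 4·7 = 28 | 3·0+3·0+6·3+5·2 = 28
E: 4·6 = 24 | 3·0+3·8+6·0+5·0 = 24
J: 4·8 = 32 | 3·7+3·2+6·0+5·1 = 32
gcd(4,3,3,6,5) = 1

Coefficients: [4, 3, 3, 6, 5]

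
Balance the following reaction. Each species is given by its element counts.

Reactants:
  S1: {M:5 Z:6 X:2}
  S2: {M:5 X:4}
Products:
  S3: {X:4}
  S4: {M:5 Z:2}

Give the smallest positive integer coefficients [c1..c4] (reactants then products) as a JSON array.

Coefficients: [2, 4, 5, 6]

M: 2·5+4·5 = 30 | 5·0+6·5 = 30
Z: 2·6+4·0 = 12 | 5·0+6·2 = 12
X: 2·2+4·4 = 20 | 5·4+6·0 = 20
gcd(2,4,5,6) = 1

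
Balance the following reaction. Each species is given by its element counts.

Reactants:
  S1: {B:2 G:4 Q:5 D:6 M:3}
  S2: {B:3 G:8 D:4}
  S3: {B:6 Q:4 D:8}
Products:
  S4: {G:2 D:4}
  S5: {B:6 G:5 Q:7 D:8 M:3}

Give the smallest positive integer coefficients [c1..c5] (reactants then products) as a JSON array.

B: 6·2+2·3+3·6 = 36 | 5·0+6·6 = 36
G: 6·4+2·8+3·0 = 40 | 5·2+6·5 = 40
Q: 6·5+2·0+3·4 = 42 | 5·0+6·7 = 42
D: 6·6+2·4+3·8 = 68 | 5·4+6·8 = 68
M: 6·3+2·0+3·0 = 18 | 5·0+6·3 = 18
gcd(6,2,3,5,6) = 1

Coefficients: [6, 2, 3, 5, 6]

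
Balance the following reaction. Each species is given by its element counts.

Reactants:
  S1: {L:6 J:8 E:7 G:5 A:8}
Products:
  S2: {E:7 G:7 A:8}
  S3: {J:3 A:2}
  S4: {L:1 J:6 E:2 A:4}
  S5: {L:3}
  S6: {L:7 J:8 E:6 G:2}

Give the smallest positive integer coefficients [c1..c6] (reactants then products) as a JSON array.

Coefficients: [5, 3, 6, 1, 5, 2]

L: 5·6 = 30 | 3·0+6·0+1·1+5·3+2·7 = 30
J: 5·8 = 40 | 3·0+6·3+1·6+5·0+2·8 = 40
E: 5·7 = 35 | 3·7+6·0+1·2+5·0+2·6 = 35
G: 5·5 = 25 | 3·7+6·0+1·0+5·0+2·2 = 25
A: 5·8 = 40 | 3·8+6·2+1·4+5·0+2·0 = 40
gcd(5,3,6,1,5,2) = 1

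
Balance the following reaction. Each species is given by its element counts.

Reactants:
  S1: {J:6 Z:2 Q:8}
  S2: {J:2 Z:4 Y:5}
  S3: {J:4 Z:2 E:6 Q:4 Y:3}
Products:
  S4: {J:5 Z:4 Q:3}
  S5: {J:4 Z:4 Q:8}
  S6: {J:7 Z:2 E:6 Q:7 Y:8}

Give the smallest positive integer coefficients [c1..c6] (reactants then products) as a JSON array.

Coefficients: [6, 4, 4, 4, 3, 4]

J: 6·6+4·2+4·4 = 60 | 4·5+3·4+4·7 = 60
Z: 6·2+4·4+4·2 = 36 | 4·4+3·4+4·2 = 36
E: 6·0+4·0+4·6 = 24 | 4·0+3·0+4·6 = 24
Q: 6·8+4·0+4·4 = 64 | 4·3+3·8+4·7 = 64
Y: 6·0+4·5+4·3 = 32 | 4·0+3·0+4·8 = 32
gcd(6,4,4,4,3,4) = 1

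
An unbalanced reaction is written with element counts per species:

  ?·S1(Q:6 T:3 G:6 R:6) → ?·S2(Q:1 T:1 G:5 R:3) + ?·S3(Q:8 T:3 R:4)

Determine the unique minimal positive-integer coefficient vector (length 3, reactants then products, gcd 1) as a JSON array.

Q: 5·6 = 30 | 6·1+3·8 = 30
T: 5·3 = 15 | 6·1+3·3 = 15
G: 5·6 = 30 | 6·5+3·0 = 30
R: 5·6 = 30 | 6·3+3·4 = 30
gcd(5,6,3) = 1

Coefficients: [5, 6, 3]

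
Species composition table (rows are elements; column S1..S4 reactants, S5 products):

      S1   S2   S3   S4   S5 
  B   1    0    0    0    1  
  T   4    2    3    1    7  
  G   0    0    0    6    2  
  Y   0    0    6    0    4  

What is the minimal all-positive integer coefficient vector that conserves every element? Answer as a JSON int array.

Coefficients: [3, 1, 2, 1, 3]

B: 3·1+1·0+2·0+1·0 = 3 | 3·1 = 3
T: 3·4+1·2+2·3+1·1 = 21 | 3·7 = 21
G: 3·0+1·0+2·0+1·6 = 6 | 3·2 = 6
Y: 3·0+1·0+2·6+1·0 = 12 | 3·4 = 12
gcd(3,1,2,1,3) = 1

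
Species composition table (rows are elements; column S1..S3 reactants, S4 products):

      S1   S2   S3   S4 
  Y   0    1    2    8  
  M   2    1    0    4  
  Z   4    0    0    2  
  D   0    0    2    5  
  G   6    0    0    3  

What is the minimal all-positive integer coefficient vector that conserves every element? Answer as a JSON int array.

Y: 1·0+6·1+5·2 = 16 | 2·8 = 16
M: 1·2+6·1+5·0 = 8 | 2·4 = 8
Z: 1·4+6·0+5·0 = 4 | 2·2 = 4
D: 1·0+6·0+5·2 = 10 | 2·5 = 10
G: 1·6+6·0+5·0 = 6 | 2·3 = 6
gcd(1,6,5,2) = 1

Coefficients: [1, 6, 5, 2]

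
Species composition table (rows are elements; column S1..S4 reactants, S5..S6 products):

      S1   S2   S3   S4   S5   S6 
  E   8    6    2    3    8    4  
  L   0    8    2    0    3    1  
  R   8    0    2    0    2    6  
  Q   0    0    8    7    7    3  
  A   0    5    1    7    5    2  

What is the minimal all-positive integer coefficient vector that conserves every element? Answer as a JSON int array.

Coefficients: [5, 2, 4, 4, 6, 6]

E: 5·8+2·6+4·2+4·3 = 72 | 6·8+6·4 = 72
L: 5·0+2·8+4·2+4·0 = 24 | 6·3+6·1 = 24
R: 5·8+2·0+4·2+4·0 = 48 | 6·2+6·6 = 48
Q: 5·0+2·0+4·8+4·7 = 60 | 6·7+6·3 = 60
A: 5·0+2·5+4·1+4·7 = 42 | 6·5+6·2 = 42
gcd(5,2,4,4,6,6) = 1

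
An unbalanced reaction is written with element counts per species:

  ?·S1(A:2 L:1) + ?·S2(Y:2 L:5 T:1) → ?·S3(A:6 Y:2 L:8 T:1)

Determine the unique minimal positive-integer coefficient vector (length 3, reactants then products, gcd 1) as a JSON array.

Coefficients: [3, 1, 1]

A: 3·2+1·0 = 6 | 1·6 = 6
Y: 3·0+1·2 = 2 | 1·2 = 2
L: 3·1+1·5 = 8 | 1·8 = 8
T: 3·0+1·1 = 1 | 1·1 = 1
gcd(3,1,1) = 1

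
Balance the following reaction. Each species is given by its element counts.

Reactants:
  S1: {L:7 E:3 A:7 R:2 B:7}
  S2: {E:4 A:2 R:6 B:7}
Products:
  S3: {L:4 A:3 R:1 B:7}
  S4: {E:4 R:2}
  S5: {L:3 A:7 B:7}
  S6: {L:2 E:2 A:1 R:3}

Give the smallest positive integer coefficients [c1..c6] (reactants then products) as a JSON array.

L: 6·7+3·0 = 42 | 5·4+5·0+4·3+5·2 = 42
E: 6·3+3·4 = 30 | 5·0+5·4+4·0+5·2 = 30
A: 6·7+3·2 = 48 | 5·3+5·0+4·7+5·1 = 48
R: 6·2+3·6 = 30 | 5·1+5·2+4·0+5·3 = 30
B: 6·7+3·7 = 63 | 5·7+5·0+4·7+5·0 = 63
gcd(6,3,5,5,4,5) = 1

Coefficients: [6, 3, 5, 5, 4, 5]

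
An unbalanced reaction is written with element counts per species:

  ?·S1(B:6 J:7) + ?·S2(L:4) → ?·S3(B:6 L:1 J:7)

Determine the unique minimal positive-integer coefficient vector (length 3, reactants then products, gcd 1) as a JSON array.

B: 4·6+1·0 = 24 | 4·6 = 24
L: 4·0+1·4 = 4 | 4·1 = 4
J: 4·7+1·0 = 28 | 4·7 = 28
gcd(4,1,4) = 1

Coefficients: [4, 1, 4]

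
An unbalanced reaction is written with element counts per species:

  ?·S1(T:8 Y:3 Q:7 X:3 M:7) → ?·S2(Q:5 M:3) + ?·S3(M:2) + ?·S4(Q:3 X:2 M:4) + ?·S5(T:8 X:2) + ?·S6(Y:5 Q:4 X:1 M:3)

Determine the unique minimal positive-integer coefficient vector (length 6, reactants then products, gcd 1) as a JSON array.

T: 5·8 = 40 | 4·0+5·0+1·0+5·8+3·0 = 40
Y: 5·3 = 15 | 4·0+5·0+1·0+5·0+3·5 = 15
Q: 5·7 = 35 | 4·5+5·0+1·3+5·0+3·4 = 35
X: 5·3 = 15 | 4·0+5·0+1·2+5·2+3·1 = 15
M: 5·7 = 35 | 4·3+5·2+1·4+5·0+3·3 = 35
gcd(5,4,5,1,5,3) = 1

Coefficients: [5, 4, 5, 1, 5, 3]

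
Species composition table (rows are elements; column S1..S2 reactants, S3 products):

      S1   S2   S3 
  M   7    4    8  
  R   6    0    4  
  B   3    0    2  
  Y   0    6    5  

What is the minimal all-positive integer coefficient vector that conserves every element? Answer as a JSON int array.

Coefficients: [4, 5, 6]

M: 4·7+5·4 = 48 | 6·8 = 48
R: 4·6+5·0 = 24 | 6·4 = 24
B: 4·3+5·0 = 12 | 6·2 = 12
Y: 4·0+5·6 = 30 | 6·5 = 30
gcd(4,5,6) = 1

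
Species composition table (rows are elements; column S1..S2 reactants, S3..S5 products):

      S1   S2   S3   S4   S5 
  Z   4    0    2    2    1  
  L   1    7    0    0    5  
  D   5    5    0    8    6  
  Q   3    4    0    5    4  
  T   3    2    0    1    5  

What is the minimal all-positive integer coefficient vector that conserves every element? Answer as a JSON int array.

Z: 3·4+1·0 = 12 | 4·2+1·2+2·1 = 12
L: 3·1+1·7 = 10 | 4·0+1·0+2·5 = 10
D: 3·5+1·5 = 20 | 4·0+1·8+2·6 = 20
Q: 3·3+1·4 = 13 | 4·0+1·5+2·4 = 13
T: 3·3+1·2 = 11 | 4·0+1·1+2·5 = 11
gcd(3,1,4,1,2) = 1

Coefficients: [3, 1, 4, 1, 2]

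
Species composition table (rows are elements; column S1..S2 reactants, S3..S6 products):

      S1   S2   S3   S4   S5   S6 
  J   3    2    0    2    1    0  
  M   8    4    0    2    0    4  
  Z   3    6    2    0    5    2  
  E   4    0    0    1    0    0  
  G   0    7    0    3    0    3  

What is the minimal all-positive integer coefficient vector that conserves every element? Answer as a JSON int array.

Coefficients: [1, 3, 5, 4, 1, 3]

J: 1·3+3·2 = 9 | 5·0+4·2+1·1+3·0 = 9
M: 1·8+3·4 = 20 | 5·0+4·2+1·0+3·4 = 20
Z: 1·3+3·6 = 21 | 5·2+4·0+1·5+3·2 = 21
E: 1·4+3·0 = 4 | 5·0+4·1+1·0+3·0 = 4
G: 1·0+3·7 = 21 | 5·0+4·3+1·0+3·3 = 21
gcd(1,3,5,4,1,3) = 1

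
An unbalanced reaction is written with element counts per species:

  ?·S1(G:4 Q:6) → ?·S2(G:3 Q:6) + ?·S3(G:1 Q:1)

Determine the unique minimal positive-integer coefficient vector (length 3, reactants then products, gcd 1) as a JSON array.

G: 3·4 = 12 | 2·3+6·1 = 12
Q: 3·6 = 18 | 2·6+6·1 = 18
gcd(3,2,6) = 1

Coefficients: [3, 2, 6]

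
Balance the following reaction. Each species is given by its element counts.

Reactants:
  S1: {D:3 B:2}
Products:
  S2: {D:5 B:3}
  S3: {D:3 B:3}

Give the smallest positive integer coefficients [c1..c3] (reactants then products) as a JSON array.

Coefficients: [6, 3, 1]

D: 6·3 = 18 | 3·5+1·3 = 18
B: 6·2 = 12 | 3·3+1·3 = 12
gcd(6,3,1) = 1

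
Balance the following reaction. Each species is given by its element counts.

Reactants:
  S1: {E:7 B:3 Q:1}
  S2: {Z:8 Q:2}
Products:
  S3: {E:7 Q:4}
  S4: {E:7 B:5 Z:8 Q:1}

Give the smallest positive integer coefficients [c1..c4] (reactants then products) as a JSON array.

E: 5·7+3·0 = 35 | 2·7+3·7 = 35
B: 5·3+3·0 = 15 | 2·0+3·5 = 15
Z: 5·0+3·8 = 24 | 2·0+3·8 = 24
Q: 5·1+3·2 = 11 | 2·4+3·1 = 11
gcd(5,3,2,3) = 1

Coefficients: [5, 3, 2, 3]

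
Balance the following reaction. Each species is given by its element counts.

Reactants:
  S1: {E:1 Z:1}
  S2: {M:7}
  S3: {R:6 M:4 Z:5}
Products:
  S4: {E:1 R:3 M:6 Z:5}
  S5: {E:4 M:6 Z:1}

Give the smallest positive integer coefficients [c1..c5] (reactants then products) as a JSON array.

E: 6·1+2·0+1·0 = 6 | 2·1+1·4 = 6
R: 6·0+2·0+1·6 = 6 | 2·3+1·0 = 6
M: 6·0+2·7+1·4 = 18 | 2·6+1·6 = 18
Z: 6·1+2·0+1·5 = 11 | 2·5+1·1 = 11
gcd(6,2,1,2,1) = 1

Coefficients: [6, 2, 1, 2, 1]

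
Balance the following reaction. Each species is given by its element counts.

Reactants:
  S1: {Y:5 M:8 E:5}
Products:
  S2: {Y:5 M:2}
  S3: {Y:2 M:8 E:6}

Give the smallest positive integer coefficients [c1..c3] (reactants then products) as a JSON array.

Coefficients: [6, 4, 5]

Y: 6·5 = 30 | 4·5+5·2 = 30
M: 6·8 = 48 | 4·2+5·8 = 48
E: 6·5 = 30 | 4·0+5·6 = 30
gcd(6,4,5) = 1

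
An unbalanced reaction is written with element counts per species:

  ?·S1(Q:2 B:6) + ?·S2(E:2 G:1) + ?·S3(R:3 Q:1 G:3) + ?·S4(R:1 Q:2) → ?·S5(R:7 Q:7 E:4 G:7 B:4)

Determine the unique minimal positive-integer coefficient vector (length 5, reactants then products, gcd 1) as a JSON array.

Coefficients: [2, 6, 5, 6, 3]

R: 2·0+6·0+5·3+6·1 = 21 | 3·7 = 21
Q: 2·2+6·0+5·1+6·2 = 21 | 3·7 = 21
E: 2·0+6·2+5·0+6·0 = 12 | 3·4 = 12
G: 2·0+6·1+5·3+6·0 = 21 | 3·7 = 21
B: 2·6+6·0+5·0+6·0 = 12 | 3·4 = 12
gcd(2,6,5,6,3) = 1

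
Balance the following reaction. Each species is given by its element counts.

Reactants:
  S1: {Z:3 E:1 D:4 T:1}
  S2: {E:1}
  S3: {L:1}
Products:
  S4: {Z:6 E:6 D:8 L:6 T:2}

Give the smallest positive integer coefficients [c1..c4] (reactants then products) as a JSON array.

Coefficients: [2, 4, 6, 1]

Z: 2·3+4·0+6·0 = 6 | 1·6 = 6
E: 2·1+4·1+6·0 = 6 | 1·6 = 6
D: 2·4+4·0+6·0 = 8 | 1·8 = 8
L: 2·0+4·0+6·1 = 6 | 1·6 = 6
T: 2·1+4·0+6·0 = 2 | 1·2 = 2
gcd(2,4,6,1) = 1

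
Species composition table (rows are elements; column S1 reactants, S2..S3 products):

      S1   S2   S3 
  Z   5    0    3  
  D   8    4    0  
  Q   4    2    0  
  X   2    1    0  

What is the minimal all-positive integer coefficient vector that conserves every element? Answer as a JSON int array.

Coefficients: [3, 6, 5]

Z: 3·5 = 15 | 6·0+5·3 = 15
D: 3·8 = 24 | 6·4+5·0 = 24
Q: 3·4 = 12 | 6·2+5·0 = 12
X: 3·2 = 6 | 6·1+5·0 = 6
gcd(3,6,5) = 1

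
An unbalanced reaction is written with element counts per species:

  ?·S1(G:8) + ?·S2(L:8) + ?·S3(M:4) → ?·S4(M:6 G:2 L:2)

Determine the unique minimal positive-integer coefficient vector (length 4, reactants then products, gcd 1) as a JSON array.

M: 1·0+1·0+6·4 = 24 | 4·6 = 24
G: 1·8+1·0+6·0 = 8 | 4·2 = 8
L: 1·0+1·8+6·0 = 8 | 4·2 = 8
gcd(1,1,6,4) = 1

Coefficients: [1, 1, 6, 4]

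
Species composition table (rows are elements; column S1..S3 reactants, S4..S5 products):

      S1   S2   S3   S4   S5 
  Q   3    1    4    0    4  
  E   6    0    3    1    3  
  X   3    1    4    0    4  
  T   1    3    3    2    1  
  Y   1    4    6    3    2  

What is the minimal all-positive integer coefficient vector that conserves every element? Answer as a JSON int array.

Coefficients: [2, 2, 3, 6, 5]

Q: 2·3+2·1+3·4 = 20 | 6·0+5·4 = 20
E: 2·6+2·0+3·3 = 21 | 6·1+5·3 = 21
X: 2·3+2·1+3·4 = 20 | 6·0+5·4 = 20
T: 2·1+2·3+3·3 = 17 | 6·2+5·1 = 17
Y: 2·1+2·4+3·6 = 28 | 6·3+5·2 = 28
gcd(2,2,3,6,5) = 1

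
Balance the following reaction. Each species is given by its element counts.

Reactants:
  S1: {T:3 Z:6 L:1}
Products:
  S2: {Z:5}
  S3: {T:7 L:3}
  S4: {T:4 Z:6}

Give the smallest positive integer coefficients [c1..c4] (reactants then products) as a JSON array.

T: 6·3 = 18 | 6·0+2·7+1·4 = 18
Z: 6·6 = 36 | 6·5+2·0+1·6 = 36
L: 6·1 = 6 | 6·0+2·3+1·0 = 6
gcd(6,6,2,1) = 1

Coefficients: [6, 6, 2, 1]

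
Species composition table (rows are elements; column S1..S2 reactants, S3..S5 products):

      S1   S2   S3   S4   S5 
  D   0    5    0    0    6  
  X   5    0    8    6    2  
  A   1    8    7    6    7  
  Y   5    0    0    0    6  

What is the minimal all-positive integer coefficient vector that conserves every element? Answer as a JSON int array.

D: 6·0+6·5 = 30 | 1·0+2·0+5·6 = 30
X: 6·5+6·0 = 30 | 1·8+2·6+5·2 = 30
A: 6·1+6·8 = 54 | 1·7+2·6+5·7 = 54
Y: 6·5+6·0 = 30 | 1·0+2·0+5·6 = 30
gcd(6,6,1,2,5) = 1

Coefficients: [6, 6, 1, 2, 5]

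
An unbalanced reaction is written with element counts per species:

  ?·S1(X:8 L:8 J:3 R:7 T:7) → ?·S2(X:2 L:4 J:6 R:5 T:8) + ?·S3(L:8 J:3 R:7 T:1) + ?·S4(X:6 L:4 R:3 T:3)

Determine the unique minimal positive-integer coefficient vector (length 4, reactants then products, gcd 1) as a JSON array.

Coefficients: [5, 2, 1, 6]

X: 5·8 = 40 | 2·2+1·0+6·6 = 40
L: 5·8 = 40 | 2·4+1·8+6·4 = 40
J: 5·3 = 15 | 2·6+1·3+6·0 = 15
R: 5·7 = 35 | 2·5+1·7+6·3 = 35
T: 5·7 = 35 | 2·8+1·1+6·3 = 35
gcd(5,2,1,6) = 1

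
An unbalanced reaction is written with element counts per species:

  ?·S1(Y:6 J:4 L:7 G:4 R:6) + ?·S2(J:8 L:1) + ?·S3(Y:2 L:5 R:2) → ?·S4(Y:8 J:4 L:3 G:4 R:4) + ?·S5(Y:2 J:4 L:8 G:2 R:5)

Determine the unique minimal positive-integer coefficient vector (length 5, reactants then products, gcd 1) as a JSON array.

Coefficients: [5, 1, 1, 3, 4]

Y: 5·6+1·0+1·2 = 32 | 3·8+4·2 = 32
J: 5·4+1·8+1·0 = 28 | 3·4+4·4 = 28
L: 5·7+1·1+1·5 = 41 | 3·3+4·8 = 41
G: 5·4+1·0+1·0 = 20 | 3·4+4·2 = 20
R: 5·6+1·0+1·2 = 32 | 3·4+4·5 = 32
gcd(5,1,1,3,4) = 1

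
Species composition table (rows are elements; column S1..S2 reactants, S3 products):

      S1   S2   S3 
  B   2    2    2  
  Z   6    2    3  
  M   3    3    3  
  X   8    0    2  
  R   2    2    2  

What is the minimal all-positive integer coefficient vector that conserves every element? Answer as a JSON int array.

B: 1·2+3·2 = 8 | 4·2 = 8
Z: 1·6+3·2 = 12 | 4·3 = 12
M: 1·3+3·3 = 12 | 4·3 = 12
X: 1·8+3·0 = 8 | 4·2 = 8
R: 1·2+3·2 = 8 | 4·2 = 8
gcd(1,3,4) = 1

Coefficients: [1, 3, 4]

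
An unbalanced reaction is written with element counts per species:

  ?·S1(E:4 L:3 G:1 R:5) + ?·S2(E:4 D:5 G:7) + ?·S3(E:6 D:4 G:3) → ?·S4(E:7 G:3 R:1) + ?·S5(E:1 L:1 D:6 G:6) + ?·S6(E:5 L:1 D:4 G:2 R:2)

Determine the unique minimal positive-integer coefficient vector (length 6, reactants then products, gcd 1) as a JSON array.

E: 3·4+4·4+6·6 = 64 | 5·7+4·1+5·5 = 64
L: 3·3+4·0+6·0 = 9 | 5·0+4·1+5·1 = 9
D: 3·0+4·5+6·4 = 44 | 5·0+4·6+5·4 = 44
G: 3·1+4·7+6·3 = 49 | 5·3+4·6+5·2 = 49
R: 3·5+4·0+6·0 = 15 | 5·1+4·0+5·2 = 15
gcd(3,4,6,5,4,5) = 1

Coefficients: [3, 4, 6, 5, 4, 5]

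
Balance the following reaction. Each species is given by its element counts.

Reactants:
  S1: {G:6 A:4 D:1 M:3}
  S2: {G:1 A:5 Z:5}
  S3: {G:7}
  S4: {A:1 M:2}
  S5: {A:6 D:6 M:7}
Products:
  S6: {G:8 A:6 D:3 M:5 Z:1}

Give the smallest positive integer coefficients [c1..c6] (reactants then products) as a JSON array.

G: 3·6+1·1+3·7+1·0+2·0 = 40 | 5·8 = 40
A: 3·4+1·5+3·0+1·1+2·6 = 30 | 5·6 = 30
D: 3·1+1·0+3·0+1·0+2·6 = 15 | 5·3 = 15
M: 3·3+1·0+3·0+1·2+2·7 = 25 | 5·5 = 25
Z: 3·0+1·5+3·0+1·0+2·0 = 5 | 5·1 = 5
gcd(3,1,3,1,2,5) = 1

Coefficients: [3, 1, 3, 1, 2, 5]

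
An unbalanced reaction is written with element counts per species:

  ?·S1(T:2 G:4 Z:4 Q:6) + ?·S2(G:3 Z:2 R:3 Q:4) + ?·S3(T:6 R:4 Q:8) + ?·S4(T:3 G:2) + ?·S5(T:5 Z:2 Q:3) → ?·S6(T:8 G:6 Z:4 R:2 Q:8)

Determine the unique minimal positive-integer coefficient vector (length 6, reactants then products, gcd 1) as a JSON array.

T: 3·2+2·0+1·6+6·3+2·5 = 40 | 5·8 = 40
G: 3·4+2·3+1·0+6·2+2·0 = 30 | 5·6 = 30
Z: 3·4+2·2+1·0+6·0+2·2 = 20 | 5·4 = 20
R: 3·0+2·3+1·4+6·0+2·0 = 10 | 5·2 = 10
Q: 3·6+2·4+1·8+6·0+2·3 = 40 | 5·8 = 40
gcd(3,2,1,6,2,5) = 1

Coefficients: [3, 2, 1, 6, 2, 5]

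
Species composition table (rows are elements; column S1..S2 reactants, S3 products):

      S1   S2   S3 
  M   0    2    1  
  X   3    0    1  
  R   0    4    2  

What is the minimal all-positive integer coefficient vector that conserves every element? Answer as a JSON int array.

Coefficients: [2, 3, 6]

M: 2·0+3·2 = 6 | 6·1 = 6
X: 2·3+3·0 = 6 | 6·1 = 6
R: 2·0+3·4 = 12 | 6·2 = 12
gcd(2,3,6) = 1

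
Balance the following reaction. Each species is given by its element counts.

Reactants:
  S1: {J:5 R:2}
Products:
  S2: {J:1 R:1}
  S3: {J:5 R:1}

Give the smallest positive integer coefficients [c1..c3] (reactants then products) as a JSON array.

J: 4·5 = 20 | 5·1+3·5 = 20
R: 4·2 = 8 | 5·1+3·1 = 8
gcd(4,5,3) = 1

Coefficients: [4, 5, 3]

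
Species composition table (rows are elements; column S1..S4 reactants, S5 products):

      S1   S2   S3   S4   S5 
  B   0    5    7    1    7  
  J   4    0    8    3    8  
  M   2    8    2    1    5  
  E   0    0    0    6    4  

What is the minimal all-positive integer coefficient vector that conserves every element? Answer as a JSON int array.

Coefficients: [1, 2, 4, 4, 6]

B: 1·0+2·5+4·7+4·1 = 42 | 6·7 = 42
J: 1·4+2·0+4·8+4·3 = 48 | 6·8 = 48
M: 1·2+2·8+4·2+4·1 = 30 | 6·5 = 30
E: 1·0+2·0+4·0+4·6 = 24 | 6·4 = 24
gcd(1,2,4,4,6) = 1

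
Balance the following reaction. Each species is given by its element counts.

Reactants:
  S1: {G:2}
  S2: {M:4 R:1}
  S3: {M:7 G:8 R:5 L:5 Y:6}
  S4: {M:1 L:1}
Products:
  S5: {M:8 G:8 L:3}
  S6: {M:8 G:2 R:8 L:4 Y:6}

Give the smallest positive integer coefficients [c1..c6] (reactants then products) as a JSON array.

Coefficients: [5, 3, 1, 5, 2, 1]

M: 5·0+3·4+1·7+5·1 = 24 | 2·8+1·8 = 24
G: 5·2+3·0+1·8+5·0 = 18 | 2·8+1·2 = 18
R: 5·0+3·1+1·5+5·0 = 8 | 2·0+1·8 = 8
L: 5·0+3·0+1·5+5·1 = 10 | 2·3+1·4 = 10
Y: 5·0+3·0+1·6+5·0 = 6 | 2·0+1·6 = 6
gcd(5,3,1,5,2,1) = 1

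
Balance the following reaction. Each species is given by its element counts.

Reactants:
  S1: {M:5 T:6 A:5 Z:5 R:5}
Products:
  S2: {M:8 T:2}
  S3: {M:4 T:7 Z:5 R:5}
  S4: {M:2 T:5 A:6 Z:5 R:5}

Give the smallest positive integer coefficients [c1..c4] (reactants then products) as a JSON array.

M: 6·5 = 30 | 2·8+1·4+5·2 = 30
T: 6·6 = 36 | 2·2+1·7+5·5 = 36
A: 6·5 = 30 | 2·0+1·0+5·6 = 30
Z: 6·5 = 30 | 2·0+1·5+5·5 = 30
R: 6·5 = 30 | 2·0+1·5+5·5 = 30
gcd(6,2,1,5) = 1

Coefficients: [6, 2, 1, 5]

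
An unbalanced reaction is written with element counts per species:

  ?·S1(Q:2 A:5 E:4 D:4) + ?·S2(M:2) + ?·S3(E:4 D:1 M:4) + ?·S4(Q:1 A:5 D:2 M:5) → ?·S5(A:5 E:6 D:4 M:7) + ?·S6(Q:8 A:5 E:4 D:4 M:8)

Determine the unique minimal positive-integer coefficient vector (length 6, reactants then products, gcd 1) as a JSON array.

Q: 3·2+5·0+4·0+2·1 = 8 | 4·0+1·8 = 8
A: 3·5+5·0+4·0+2·5 = 25 | 4·5+1·5 = 25
E: 3·4+5·0+4·4+2·0 = 28 | 4·6+1·4 = 28
D: 3·4+5·0+4·1+2·2 = 20 | 4·4+1·4 = 20
M: 3·0+5·2+4·4+2·5 = 36 | 4·7+1·8 = 36
gcd(3,5,4,2,4,1) = 1

Coefficients: [3, 5, 4, 2, 4, 1]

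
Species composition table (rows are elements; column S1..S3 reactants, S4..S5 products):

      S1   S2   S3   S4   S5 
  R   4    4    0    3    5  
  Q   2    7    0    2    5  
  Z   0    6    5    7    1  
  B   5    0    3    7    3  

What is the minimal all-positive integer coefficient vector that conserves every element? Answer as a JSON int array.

R: 4·4+1·4+6·0 = 20 | 5·3+1·5 = 20
Q: 4·2+1·7+6·0 = 15 | 5·2+1·5 = 15
Z: 4·0+1·6+6·5 = 36 | 5·7+1·1 = 36
B: 4·5+1·0+6·3 = 38 | 5·7+1·3 = 38
gcd(4,1,6,5,1) = 1

Coefficients: [4, 1, 6, 5, 1]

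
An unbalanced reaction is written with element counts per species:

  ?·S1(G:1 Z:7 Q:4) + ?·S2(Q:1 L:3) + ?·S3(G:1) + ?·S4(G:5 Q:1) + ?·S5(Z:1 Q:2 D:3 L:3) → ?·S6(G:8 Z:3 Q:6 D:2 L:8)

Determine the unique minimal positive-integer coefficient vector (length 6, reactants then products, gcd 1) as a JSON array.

G: 1·1+6·0+3·1+4·5+2·0 = 24 | 3·8 = 24
Z: 1·7+6·0+3·0+4·0+2·1 = 9 | 3·3 = 9
Q: 1·4+6·1+3·0+4·1+2·2 = 18 | 3·6 = 18
D: 1·0+6·0+3·0+4·0+2·3 = 6 | 3·2 = 6
L: 1·0+6·3+3·0+4·0+2·3 = 24 | 3·8 = 24
gcd(1,6,3,4,2,3) = 1

Coefficients: [1, 6, 3, 4, 2, 3]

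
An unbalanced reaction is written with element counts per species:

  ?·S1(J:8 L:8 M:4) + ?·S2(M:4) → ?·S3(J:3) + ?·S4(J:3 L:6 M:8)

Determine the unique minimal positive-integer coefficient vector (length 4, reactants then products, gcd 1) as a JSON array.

Coefficients: [3, 5, 4, 4]

J: 3·8+5·0 = 24 | 4·3+4·3 = 24
L: 3·8+5·0 = 24 | 4·0+4·6 = 24
M: 3·4+5·4 = 32 | 4·0+4·8 = 32
gcd(3,5,4,4) = 1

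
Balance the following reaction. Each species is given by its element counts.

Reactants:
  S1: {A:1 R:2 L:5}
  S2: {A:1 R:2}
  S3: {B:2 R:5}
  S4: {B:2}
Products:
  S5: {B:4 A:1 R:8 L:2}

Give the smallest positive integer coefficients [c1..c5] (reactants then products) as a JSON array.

Coefficients: [2, 3, 6, 4, 5]

B: 2·0+3·0+6·2+4·2 = 20 | 5·4 = 20
A: 2·1+3·1+6·0+4·0 = 5 | 5·1 = 5
R: 2·2+3·2+6·5+4·0 = 40 | 5·8 = 40
L: 2·5+3·0+6·0+4·0 = 10 | 5·2 = 10
gcd(2,3,6,4,5) = 1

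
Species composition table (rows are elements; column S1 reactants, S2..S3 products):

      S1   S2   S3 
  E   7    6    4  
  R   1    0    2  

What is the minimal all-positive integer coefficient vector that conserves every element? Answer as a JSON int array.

E: 6·7 = 42 | 5·6+3·4 = 42
R: 6·1 = 6 | 5·0+3·2 = 6
gcd(6,5,3) = 1

Coefficients: [6, 5, 3]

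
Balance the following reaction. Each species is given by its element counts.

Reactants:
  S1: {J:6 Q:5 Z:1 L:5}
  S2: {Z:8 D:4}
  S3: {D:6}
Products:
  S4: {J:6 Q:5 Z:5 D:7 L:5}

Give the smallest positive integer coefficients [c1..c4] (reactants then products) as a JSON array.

J: 6·6+3·0+5·0 = 36 | 6·6 = 36
Q: 6·5+3·0+5·0 = 30 | 6·5 = 30
Z: 6·1+3·8+5·0 = 30 | 6·5 = 30
D: 6·0+3·4+5·6 = 42 | 6·7 = 42
L: 6·5+3·0+5·0 = 30 | 6·5 = 30
gcd(6,3,5,6) = 1

Coefficients: [6, 3, 5, 6]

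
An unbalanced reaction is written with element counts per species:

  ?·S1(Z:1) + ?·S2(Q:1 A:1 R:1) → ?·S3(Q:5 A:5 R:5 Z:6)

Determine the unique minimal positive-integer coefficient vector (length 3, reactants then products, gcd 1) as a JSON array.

Coefficients: [6, 5, 1]

Q: 6·0+5·1 = 5 | 1·5 = 5
A: 6·0+5·1 = 5 | 1·5 = 5
R: 6·0+5·1 = 5 | 1·5 = 5
Z: 6·1+5·0 = 6 | 1·6 = 6
gcd(6,5,1) = 1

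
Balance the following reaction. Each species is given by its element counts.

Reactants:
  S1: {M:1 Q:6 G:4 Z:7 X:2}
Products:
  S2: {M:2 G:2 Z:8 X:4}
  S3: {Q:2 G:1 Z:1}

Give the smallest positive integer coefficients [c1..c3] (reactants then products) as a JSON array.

Coefficients: [2, 1, 6]

M: 2·1 = 2 | 1·2+6·0 = 2
Q: 2·6 = 12 | 1·0+6·2 = 12
G: 2·4 = 8 | 1·2+6·1 = 8
Z: 2·7 = 14 | 1·8+6·1 = 14
X: 2·2 = 4 | 1·4+6·0 = 4
gcd(2,1,6) = 1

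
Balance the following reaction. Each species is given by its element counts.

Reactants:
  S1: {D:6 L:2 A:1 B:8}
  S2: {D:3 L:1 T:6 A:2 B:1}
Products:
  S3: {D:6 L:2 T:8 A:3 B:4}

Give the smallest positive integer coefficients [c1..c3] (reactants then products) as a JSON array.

D: 1·6+4·3 = 18 | 3·6 = 18
L: 1·2+4·1 = 6 | 3·2 = 6
T: 1·0+4·6 = 24 | 3·8 = 24
A: 1·1+4·2 = 9 | 3·3 = 9
B: 1·8+4·1 = 12 | 3·4 = 12
gcd(1,4,3) = 1

Coefficients: [1, 4, 3]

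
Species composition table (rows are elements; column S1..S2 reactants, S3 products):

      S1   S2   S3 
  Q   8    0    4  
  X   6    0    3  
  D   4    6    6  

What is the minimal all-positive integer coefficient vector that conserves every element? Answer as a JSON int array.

Coefficients: [3, 4, 6]

Q: 3·8+4·0 = 24 | 6·4 = 24
X: 3·6+4·0 = 18 | 6·3 = 18
D: 3·4+4·6 = 36 | 6·6 = 36
gcd(3,4,6) = 1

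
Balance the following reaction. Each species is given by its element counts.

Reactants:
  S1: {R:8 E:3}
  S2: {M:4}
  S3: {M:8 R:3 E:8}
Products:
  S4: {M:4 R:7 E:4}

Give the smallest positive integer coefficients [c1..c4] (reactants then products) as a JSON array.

Coefficients: [4, 3, 1, 5]

M: 4·0+3·4+1·8 = 20 | 5·4 = 20
R: 4·8+3·0+1·3 = 35 | 5·7 = 35
E: 4·3+3·0+1·8 = 20 | 5·4 = 20
gcd(4,3,1,5) = 1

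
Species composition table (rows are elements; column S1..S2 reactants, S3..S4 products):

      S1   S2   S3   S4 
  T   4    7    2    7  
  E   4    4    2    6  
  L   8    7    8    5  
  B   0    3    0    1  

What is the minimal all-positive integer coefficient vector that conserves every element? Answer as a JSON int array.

T: 6·4+1·7 = 31 | 5·2+3·7 = 31
E: 6·4+1·4 = 28 | 5·2+3·6 = 28
L: 6·8+1·7 = 55 | 5·8+3·5 = 55
B: 6·0+1·3 = 3 | 5·0+3·1 = 3
gcd(6,1,5,3) = 1

Coefficients: [6, 1, 5, 3]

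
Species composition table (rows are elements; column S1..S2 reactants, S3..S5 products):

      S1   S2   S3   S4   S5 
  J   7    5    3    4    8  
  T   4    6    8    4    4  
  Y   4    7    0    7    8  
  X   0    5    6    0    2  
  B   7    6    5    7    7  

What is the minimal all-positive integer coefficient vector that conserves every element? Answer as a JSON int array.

J: 5·7+6·5 = 65 | 3·3+2·4+6·8 = 65
T: 5·4+6·6 = 56 | 3·8+2·4+6·4 = 56
Y: 5·4+6·7 = 62 | 3·0+2·7+6·8 = 62
X: 5·0+6·5 = 30 | 3·6+2·0+6·2 = 30
B: 5·7+6·6 = 71 | 3·5+2·7+6·7 = 71
gcd(5,6,3,2,6) = 1

Coefficients: [5, 6, 3, 2, 6]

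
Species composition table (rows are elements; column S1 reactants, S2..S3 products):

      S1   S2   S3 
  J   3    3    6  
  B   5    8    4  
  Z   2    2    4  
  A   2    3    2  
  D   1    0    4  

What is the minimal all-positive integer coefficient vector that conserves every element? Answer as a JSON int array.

Coefficients: [4, 2, 1]

J: 4·3 = 12 | 2·3+1·6 = 12
B: 4·5 = 20 | 2·8+1·4 = 20
Z: 4·2 = 8 | 2·2+1·4 = 8
A: 4·2 = 8 | 2·3+1·2 = 8
D: 4·1 = 4 | 2·0+1·4 = 4
gcd(4,2,1) = 1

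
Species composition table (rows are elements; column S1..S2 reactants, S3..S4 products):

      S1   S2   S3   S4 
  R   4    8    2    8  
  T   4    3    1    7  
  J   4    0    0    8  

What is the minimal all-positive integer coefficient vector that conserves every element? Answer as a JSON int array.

Coefficients: [2, 1, 4, 1]

R: 2·4+1·8 = 16 | 4·2+1·8 = 16
T: 2·4+1·3 = 11 | 4·1+1·7 = 11
J: 2·4+1·0 = 8 | 4·0+1·8 = 8
gcd(2,1,4,1) = 1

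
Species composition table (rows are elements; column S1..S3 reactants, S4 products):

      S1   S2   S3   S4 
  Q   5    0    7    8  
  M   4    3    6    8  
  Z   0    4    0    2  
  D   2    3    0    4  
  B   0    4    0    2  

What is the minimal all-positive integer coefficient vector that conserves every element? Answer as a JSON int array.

Coefficients: [5, 2, 1, 4]

Q: 5·5+2·0+1·7 = 32 | 4·8 = 32
M: 5·4+2·3+1·6 = 32 | 4·8 = 32
Z: 5·0+2·4+1·0 = 8 | 4·2 = 8
D: 5·2+2·3+1·0 = 16 | 4·4 = 16
B: 5·0+2·4+1·0 = 8 | 4·2 = 8
gcd(5,2,1,4) = 1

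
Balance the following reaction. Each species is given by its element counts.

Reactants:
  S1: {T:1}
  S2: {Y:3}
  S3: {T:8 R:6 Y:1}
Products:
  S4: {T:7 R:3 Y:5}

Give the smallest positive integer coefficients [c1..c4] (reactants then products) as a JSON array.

T: 6·1+3·0+1·8 = 14 | 2·7 = 14
R: 6·0+3·0+1·6 = 6 | 2·3 = 6
Y: 6·0+3·3+1·1 = 10 | 2·5 = 10
gcd(6,3,1,2) = 1

Coefficients: [6, 3, 1, 2]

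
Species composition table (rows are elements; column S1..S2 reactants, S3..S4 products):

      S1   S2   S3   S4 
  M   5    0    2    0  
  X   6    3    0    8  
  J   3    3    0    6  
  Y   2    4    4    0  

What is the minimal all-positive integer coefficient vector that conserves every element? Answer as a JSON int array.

M: 2·5+4·0 = 10 | 5·2+3·0 = 10
X: 2·6+4·3 = 24 | 5·0+3·8 = 24
J: 2·3+4·3 = 18 | 5·0+3·6 = 18
Y: 2·2+4·4 = 20 | 5·4+3·0 = 20
gcd(2,4,5,3) = 1

Coefficients: [2, 4, 5, 3]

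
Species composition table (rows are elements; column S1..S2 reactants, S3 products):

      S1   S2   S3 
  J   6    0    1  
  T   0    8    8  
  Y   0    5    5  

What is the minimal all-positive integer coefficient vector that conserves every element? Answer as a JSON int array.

Coefficients: [1, 6, 6]

J: 1·6+6·0 = 6 | 6·1 = 6
T: 1·0+6·8 = 48 | 6·8 = 48
Y: 1·0+6·5 = 30 | 6·5 = 30
gcd(1,6,6) = 1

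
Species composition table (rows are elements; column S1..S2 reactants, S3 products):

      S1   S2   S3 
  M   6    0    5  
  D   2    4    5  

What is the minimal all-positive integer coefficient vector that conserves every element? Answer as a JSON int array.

Coefficients: [5, 5, 6]

M: 5·6+5·0 = 30 | 6·5 = 30
D: 5·2+5·4 = 30 | 6·5 = 30
gcd(5,5,6) = 1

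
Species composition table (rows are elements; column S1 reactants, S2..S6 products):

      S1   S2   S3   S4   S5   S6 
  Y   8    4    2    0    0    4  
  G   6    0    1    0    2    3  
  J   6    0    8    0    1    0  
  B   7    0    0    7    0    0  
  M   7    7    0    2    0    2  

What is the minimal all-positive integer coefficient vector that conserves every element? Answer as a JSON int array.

Y: 3·8 = 24 | 1·4+2·2+3·0+2·0+4·4 = 24
G: 3·6 = 18 | 1·0+2·1+3·0+2·2+4·3 = 18
J: 3·6 = 18 | 1·0+2·8+3·0+2·1+4·0 = 18
B: 3·7 = 21 | 1·0+2·0+3·7+2·0+4·0 = 21
M: 3·7 = 21 | 1·7+2·0+3·2+2·0+4·2 = 21
gcd(3,1,2,3,2,4) = 1

Coefficients: [3, 1, 2, 3, 2, 4]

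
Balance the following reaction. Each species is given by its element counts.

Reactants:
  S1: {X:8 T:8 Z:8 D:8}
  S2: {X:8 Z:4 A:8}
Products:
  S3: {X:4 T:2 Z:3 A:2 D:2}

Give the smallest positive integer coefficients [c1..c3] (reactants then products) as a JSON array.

X: 1·8+1·8 = 16 | 4·4 = 16
T: 1·8+1·0 = 8 | 4·2 = 8
Z: 1·8+1·4 = 12 | 4·3 = 12
A: 1·0+1·8 = 8 | 4·2 = 8
D: 1·8+1·0 = 8 | 4·2 = 8
gcd(1,1,4) = 1

Coefficients: [1, 1, 4]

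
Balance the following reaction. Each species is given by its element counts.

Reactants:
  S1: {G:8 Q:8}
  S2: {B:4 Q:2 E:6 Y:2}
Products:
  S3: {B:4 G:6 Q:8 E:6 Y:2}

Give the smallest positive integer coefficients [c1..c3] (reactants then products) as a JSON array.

B: 3·0+4·4 = 16 | 4·4 = 16
G: 3·8+4·0 = 24 | 4·6 = 24
Q: 3·8+4·2 = 32 | 4·8 = 32
E: 3·0+4·6 = 24 | 4·6 = 24
Y: 3·0+4·2 = 8 | 4·2 = 8
gcd(3,4,4) = 1

Coefficients: [3, 4, 4]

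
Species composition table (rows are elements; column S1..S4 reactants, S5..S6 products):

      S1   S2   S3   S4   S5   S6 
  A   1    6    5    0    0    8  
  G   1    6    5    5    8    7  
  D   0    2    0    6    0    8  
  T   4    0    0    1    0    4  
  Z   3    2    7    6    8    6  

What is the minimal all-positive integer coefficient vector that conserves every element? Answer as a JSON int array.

A: 3·1+4·6+1·5+4·0 = 32 | 3·0+4·8 = 32
G: 3·1+4·6+1·5+4·5 = 52 | 3·8+4·7 = 52
D: 3·0+4·2+1·0+4·6 = 32 | 3·0+4·8 = 32
T: 3·4+4·0+1·0+4·1 = 16 | 3·0+4·4 = 16
Z: 3·3+4·2+1·7+4·6 = 48 | 3·8+4·6 = 48
gcd(3,4,1,4,3,4) = 1

Coefficients: [3, 4, 1, 4, 3, 4]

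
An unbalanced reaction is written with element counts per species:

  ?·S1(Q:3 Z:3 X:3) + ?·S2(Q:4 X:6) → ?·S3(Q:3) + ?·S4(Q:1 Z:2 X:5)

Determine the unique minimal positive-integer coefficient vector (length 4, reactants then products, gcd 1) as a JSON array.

Q: 4·3+3·4 = 24 | 6·3+6·1 = 24
Z: 4·3+3·0 = 12 | 6·0+6·2 = 12
X: 4·3+3·6 = 30 | 6·0+6·5 = 30
gcd(4,3,6,6) = 1

Coefficients: [4, 3, 6, 6]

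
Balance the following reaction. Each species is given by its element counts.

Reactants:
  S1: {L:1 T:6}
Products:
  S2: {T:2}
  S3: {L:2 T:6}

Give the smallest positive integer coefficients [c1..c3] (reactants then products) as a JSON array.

L: 2·1 = 2 | 3·0+1·2 = 2
T: 2·6 = 12 | 3·2+1·6 = 12
gcd(2,3,1) = 1

Coefficients: [2, 3, 1]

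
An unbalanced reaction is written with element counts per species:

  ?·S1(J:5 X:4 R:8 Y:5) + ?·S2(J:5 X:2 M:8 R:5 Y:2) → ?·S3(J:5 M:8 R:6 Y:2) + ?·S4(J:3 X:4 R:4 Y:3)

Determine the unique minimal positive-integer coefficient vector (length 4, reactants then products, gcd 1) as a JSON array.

J: 3·5+4·5 = 35 | 4·5+5·3 = 35
X: 3·4+4·2 = 20 | 4·0+5·4 = 20
M: 3·0+4·8 = 32 | 4·8+5·0 = 32
R: 3·8+4·5 = 44 | 4·6+5·4 = 44
Y: 3·5+4·2 = 23 | 4·2+5·3 = 23
gcd(3,4,4,5) = 1

Coefficients: [3, 4, 4, 5]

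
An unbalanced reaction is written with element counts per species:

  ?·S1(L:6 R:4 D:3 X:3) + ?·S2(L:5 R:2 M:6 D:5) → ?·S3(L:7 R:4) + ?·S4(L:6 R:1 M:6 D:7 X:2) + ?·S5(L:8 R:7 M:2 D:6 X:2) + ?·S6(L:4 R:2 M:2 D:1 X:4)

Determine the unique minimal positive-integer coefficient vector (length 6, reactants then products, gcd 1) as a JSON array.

L: 4·6+3·5 = 39 | 1·7+2·6+2·8+1·4 = 39
R: 4·4+3·2 = 22 | 1·4+2·1+2·7+1·2 = 22
M: 4·0+3·6 = 18 | 1·0+2·6+2·2+1·2 = 18
D: 4·3+3·5 = 27 | 1·0+2·7+2·6+1·1 = 27
X: 4·3+3·0 = 12 | 1·0+2·2+2·2+1·4 = 12
gcd(4,3,1,2,2,1) = 1

Coefficients: [4, 3, 1, 2, 2, 1]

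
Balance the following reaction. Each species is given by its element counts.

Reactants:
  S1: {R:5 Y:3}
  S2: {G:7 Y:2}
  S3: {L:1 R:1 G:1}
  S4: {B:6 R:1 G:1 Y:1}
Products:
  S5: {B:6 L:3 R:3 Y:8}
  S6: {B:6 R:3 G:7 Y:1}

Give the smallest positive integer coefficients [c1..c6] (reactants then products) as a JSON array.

B: 1·0+2·0+3·0+4·6 = 24 | 1·6+3·6 = 24
L: 1·0+2·0+3·1+4·0 = 3 | 1·3+3·0 = 3
R: 1·5+2·0+3·1+4·1 = 12 | 1·3+3·3 = 12
G: 1·0+2·7+3·1+4·1 = 21 | 1·0+3·7 = 21
Y: 1·3+2·2+3·0+4·1 = 11 | 1·8+3·1 = 11
gcd(1,2,3,4,1,3) = 1

Coefficients: [1, 2, 3, 4, 1, 3]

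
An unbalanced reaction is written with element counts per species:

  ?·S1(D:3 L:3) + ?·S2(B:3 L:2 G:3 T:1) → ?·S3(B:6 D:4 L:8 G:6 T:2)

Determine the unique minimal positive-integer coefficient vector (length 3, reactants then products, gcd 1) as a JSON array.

B: 4·0+6·3 = 18 | 3·6 = 18
D: 4·3+6·0 = 12 | 3·4 = 12
L: 4·3+6·2 = 24 | 3·8 = 24
G: 4·0+6·3 = 18 | 3·6 = 18
T: 4·0+6·1 = 6 | 3·2 = 6
gcd(4,6,3) = 1

Coefficients: [4, 6, 3]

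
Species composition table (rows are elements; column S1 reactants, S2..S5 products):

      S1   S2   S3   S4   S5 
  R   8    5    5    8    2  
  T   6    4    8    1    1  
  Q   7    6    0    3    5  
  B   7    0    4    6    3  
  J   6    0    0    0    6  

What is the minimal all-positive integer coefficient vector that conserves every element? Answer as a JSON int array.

Coefficients: [6, 1, 3, 2, 6]

R: 6·8 = 48 | 1·5+3·5+2·8+6·2 = 48
T: 6·6 = 36 | 1·4+3·8+2·1+6·1 = 36
Q: 6·7 = 42 | 1·6+3·0+2·3+6·5 = 42
B: 6·7 = 42 | 1·0+3·4+2·6+6·3 = 42
J: 6·6 = 36 | 1·0+3·0+2·0+6·6 = 36
gcd(6,1,3,2,6) = 1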